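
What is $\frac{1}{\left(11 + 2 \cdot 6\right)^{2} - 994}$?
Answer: $- \frac{1}{465} \approx -0.0021505$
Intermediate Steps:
$\frac{1}{\left(11 + 2 \cdot 6\right)^{2} - 994} = \frac{1}{\left(11 + 12\right)^{2} - 994} = \frac{1}{23^{2} - 994} = \frac{1}{529 - 994} = \frac{1}{-465} = - \frac{1}{465}$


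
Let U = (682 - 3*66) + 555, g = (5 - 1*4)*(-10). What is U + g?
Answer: 1029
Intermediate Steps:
g = -10 (g = (5 - 4)*(-10) = 1*(-10) = -10)
U = 1039 (U = (682 - 198) + 555 = 484 + 555 = 1039)
U + g = 1039 - 10 = 1029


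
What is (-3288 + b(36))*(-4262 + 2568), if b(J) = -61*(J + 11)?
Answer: 10426570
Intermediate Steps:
b(J) = -671 - 61*J (b(J) = -61*(11 + J) = -671 - 61*J)
(-3288 + b(36))*(-4262 + 2568) = (-3288 + (-671 - 61*36))*(-4262 + 2568) = (-3288 + (-671 - 2196))*(-1694) = (-3288 - 2867)*(-1694) = -6155*(-1694) = 10426570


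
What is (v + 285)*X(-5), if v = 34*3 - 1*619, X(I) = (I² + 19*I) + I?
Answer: 17400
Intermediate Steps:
X(I) = I² + 20*I
v = -517 (v = 102 - 619 = -517)
(v + 285)*X(-5) = (-517 + 285)*(-5*(20 - 5)) = -(-1160)*15 = -232*(-75) = 17400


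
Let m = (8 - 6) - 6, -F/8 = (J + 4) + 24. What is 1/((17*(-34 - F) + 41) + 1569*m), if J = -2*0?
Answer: -1/3005 ≈ -0.00033278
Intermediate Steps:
J = 0
F = -224 (F = -8*((0 + 4) + 24) = -8*(4 + 24) = -8*28 = -224)
m = -4 (m = 2 - 6 = -4)
1/((17*(-34 - F) + 41) + 1569*m) = 1/((17*(-34 - 1*(-224)) + 41) + 1569*(-4)) = 1/((17*(-34 + 224) + 41) - 6276) = 1/((17*190 + 41) - 6276) = 1/((3230 + 41) - 6276) = 1/(3271 - 6276) = 1/(-3005) = -1/3005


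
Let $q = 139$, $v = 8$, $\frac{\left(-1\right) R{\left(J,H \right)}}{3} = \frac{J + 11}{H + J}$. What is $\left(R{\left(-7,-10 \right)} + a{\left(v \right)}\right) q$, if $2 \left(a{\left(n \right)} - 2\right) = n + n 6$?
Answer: $\frac{72558}{17} \approx 4268.1$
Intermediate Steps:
$R{\left(J,H \right)} = - \frac{3 \left(11 + J\right)}{H + J}$ ($R{\left(J,H \right)} = - 3 \frac{J + 11}{H + J} = - 3 \frac{11 + J}{H + J} = - \frac{3 \left(11 + J\right)}{H + J}$)
$a{\left(n \right)} = 2 + \frac{7 n}{2}$ ($a{\left(n \right)} = 2 + \frac{n + n 6}{2} = 2 + \frac{n + 6 n}{2} = 2 + \frac{7 n}{2}$)
$\left(R{\left(-7,-10 \right)} + a{\left(v \right)}\right) q = \left(\frac{3 \left(-11 - -7\right)}{-10 - 7} + \left(2 + \frac{7}{2} \cdot 8\right)\right) 139 = \left(\frac{3 \left(-11 + 7\right)}{-17} + \left(2 + 28\right)\right) 139 = \left(3 \left(- \frac{1}{17}\right) \left(-4\right) + 30\right) 139 = \left(\frac{12}{17} + 30\right) 139 = \frac{522}{17} \cdot 139 = \frac{72558}{17}$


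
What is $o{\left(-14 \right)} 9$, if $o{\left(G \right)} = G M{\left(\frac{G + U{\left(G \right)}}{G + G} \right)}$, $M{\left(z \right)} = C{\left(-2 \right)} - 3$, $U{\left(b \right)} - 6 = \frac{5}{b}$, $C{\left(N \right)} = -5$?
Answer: $1008$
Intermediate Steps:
$U{\left(b \right)} = 6 + \frac{5}{b}$
$M{\left(z \right)} = -8$ ($M{\left(z \right)} = -5 - 3 = -8$)
$o{\left(G \right)} = - 8 G$ ($o{\left(G \right)} = G \left(-8\right) = - 8 G$)
$o{\left(-14 \right)} 9 = \left(-8\right) \left(-14\right) 9 = 112 \cdot 9 = 1008$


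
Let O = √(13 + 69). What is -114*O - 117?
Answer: -117 - 114*√82 ≈ -1149.3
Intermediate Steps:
O = √82 ≈ 9.0554
-114*O - 117 = -114*√82 - 117 = -117 - 114*√82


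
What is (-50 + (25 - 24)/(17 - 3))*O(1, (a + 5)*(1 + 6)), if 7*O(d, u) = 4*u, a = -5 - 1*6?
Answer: 8388/7 ≈ 1198.3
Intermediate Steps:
a = -11 (a = -5 - 6 = -11)
O(d, u) = 4*u/7 (O(d, u) = (4*u)/7 = 4*u/7)
(-50 + (25 - 24)/(17 - 3))*O(1, (a + 5)*(1 + 6)) = (-50 + (25 - 24)/(17 - 3))*(4*((-11 + 5)*(1 + 6))/7) = (-50 + 1/14)*(4*(-6*7)/7) = (-50 + 1*(1/14))*((4/7)*(-42)) = (-50 + 1/14)*(-24) = -699/14*(-24) = 8388/7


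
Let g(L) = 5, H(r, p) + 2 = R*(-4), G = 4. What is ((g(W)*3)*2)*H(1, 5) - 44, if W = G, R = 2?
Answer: -344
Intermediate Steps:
H(r, p) = -10 (H(r, p) = -2 + 2*(-4) = -2 - 8 = -10)
W = 4
((g(W)*3)*2)*H(1, 5) - 44 = ((5*3)*2)*(-10) - 44 = (15*2)*(-10) - 44 = 30*(-10) - 44 = -300 - 44 = -344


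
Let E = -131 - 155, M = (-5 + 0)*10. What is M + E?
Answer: -336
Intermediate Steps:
M = -50 (M = -5*10 = -50)
E = -286
M + E = -50 - 286 = -336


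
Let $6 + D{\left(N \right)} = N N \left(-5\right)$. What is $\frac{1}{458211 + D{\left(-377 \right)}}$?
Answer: $- \frac{1}{252440} \approx -3.9613 \cdot 10^{-6}$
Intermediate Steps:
$D{\left(N \right)} = -6 - 5 N^{2}$ ($D{\left(N \right)} = -6 + N N \left(-5\right) = -6 + N \left(- 5 N\right) = -6 - 5 N^{2}$)
$\frac{1}{458211 + D{\left(-377 \right)}} = \frac{1}{458211 - \left(6 + 5 \left(-377\right)^{2}\right)} = \frac{1}{458211 - 710651} = \frac{1}{-252440} = - \frac{1}{252440}$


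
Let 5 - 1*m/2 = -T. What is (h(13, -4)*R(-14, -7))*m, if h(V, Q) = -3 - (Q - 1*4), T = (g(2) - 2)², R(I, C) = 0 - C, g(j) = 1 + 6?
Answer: 2100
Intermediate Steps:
g(j) = 7
R(I, C) = -C
T = 25 (T = (7 - 2)² = 5² = 25)
h(V, Q) = 1 - Q (h(V, Q) = -3 - (Q - 4) = -3 - (-4 + Q) = -3 + (4 - Q) = 1 - Q)
m = 60 (m = 10 - (-2)*25 = 10 - 2*(-25) = 10 + 50 = 60)
(h(13, -4)*R(-14, -7))*m = ((1 - 1*(-4))*(-1*(-7)))*60 = ((1 + 4)*7)*60 = (5*7)*60 = 35*60 = 2100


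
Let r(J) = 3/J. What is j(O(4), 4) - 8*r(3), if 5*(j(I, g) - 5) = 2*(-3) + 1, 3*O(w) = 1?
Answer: -4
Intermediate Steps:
O(w) = ⅓ (O(w) = (⅓)*1 = ⅓)
j(I, g) = 4 (j(I, g) = 5 + (2*(-3) + 1)/5 = 5 + (-6 + 1)/5 = 5 + (⅕)*(-5) = 5 - 1 = 4)
j(O(4), 4) - 8*r(3) = 4 - 24/3 = 4 - 8*1 = 4 - 8 = -4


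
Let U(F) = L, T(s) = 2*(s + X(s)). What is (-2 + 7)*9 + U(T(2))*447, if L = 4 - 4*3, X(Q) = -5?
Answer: -3531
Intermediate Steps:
T(s) = -10 + 2*s (T(s) = 2*(s - 5) = 2*(-5 + s) = -10 + 2*s)
L = -8 (L = 4 - 1*12 = 4 - 12 = -8)
U(F) = -8
(-2 + 7)*9 + U(T(2))*447 = (-2 + 7)*9 - 8*447 = 5*9 - 3576 = 45 - 3576 = -3531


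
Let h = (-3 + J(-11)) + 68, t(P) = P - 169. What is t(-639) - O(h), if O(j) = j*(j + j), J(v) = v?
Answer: -6640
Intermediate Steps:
t(P) = -169 + P
h = 54 (h = (-3 - 11) + 68 = -14 + 68 = 54)
O(j) = 2*j**2 (O(j) = j*(2*j) = 2*j**2)
t(-639) - O(h) = (-169 - 639) - 2*54**2 = -808 - 2*2916 = -808 - 1*5832 = -808 - 5832 = -6640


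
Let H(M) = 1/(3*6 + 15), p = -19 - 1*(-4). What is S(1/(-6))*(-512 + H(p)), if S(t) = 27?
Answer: -152055/11 ≈ -13823.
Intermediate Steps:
p = -15 (p = -19 + 4 = -15)
H(M) = 1/33 (H(M) = 1/(18 + 15) = 1/33)
S(1/(-6))*(-512 + H(p)) = 27*(-512 + 1/33) = 27*(-16895/33) = -152055/11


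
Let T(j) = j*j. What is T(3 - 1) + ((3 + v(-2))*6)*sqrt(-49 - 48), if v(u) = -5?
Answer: 4 - 12*I*sqrt(97) ≈ 4.0 - 118.19*I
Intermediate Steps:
T(j) = j**2
T(3 - 1) + ((3 + v(-2))*6)*sqrt(-49 - 48) = (3 - 1)**2 + ((3 - 5)*6)*sqrt(-49 - 48) = 2**2 + (-2*6)*sqrt(-97) = 4 - 12*I*sqrt(97)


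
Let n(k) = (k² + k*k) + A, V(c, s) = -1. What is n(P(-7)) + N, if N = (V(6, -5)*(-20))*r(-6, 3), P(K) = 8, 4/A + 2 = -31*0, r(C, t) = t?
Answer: 186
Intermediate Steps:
A = -2 (A = 4/(-2 - 31*0) = 4/(-2 + 0) = 4/(-2) = 4*(-½) = -2)
n(k) = -2 + 2*k² (n(k) = (k² + k*k) - 2 = (k² + k²) - 2 = 2*k² - 2 = -2 + 2*k²)
N = 60 (N = -1*(-20)*3 = 20*3 = 60)
n(P(-7)) + N = (-2 + 2*8²) + 60 = (-2 + 2*64) + 60 = (-2 + 128) + 60 = 126 + 60 = 186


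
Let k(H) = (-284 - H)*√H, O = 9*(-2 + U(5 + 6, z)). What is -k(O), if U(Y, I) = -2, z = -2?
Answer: 1488*I ≈ 1488.0*I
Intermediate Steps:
O = -36 (O = 9*(-2 - 2) = 9*(-4) = -36)
k(H) = √H*(-284 - H)
-k(O) = -√(-36)*(-284 - 1*(-36)) = -6*I*(-284 + 36) = -6*I*(-248) = -(-1488)*I = 1488*I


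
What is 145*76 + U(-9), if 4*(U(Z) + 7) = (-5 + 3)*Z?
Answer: 22035/2 ≈ 11018.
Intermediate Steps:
U(Z) = -7 - Z/2 (U(Z) = -7 + ((-5 + 3)*Z)/4 = -7 + (-2*Z)/4 = -7 - Z/2)
145*76 + U(-9) = 145*76 + (-7 - ½*(-9)) = 11020 + (-7 + 9/2) = 11020 - 5/2 = 22035/2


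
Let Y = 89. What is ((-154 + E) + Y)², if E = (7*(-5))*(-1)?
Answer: 900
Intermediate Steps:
E = 35 (E = -35*(-1) = 35)
((-154 + E) + Y)² = ((-154 + 35) + 89)² = (-119 + 89)² = (-30)² = 900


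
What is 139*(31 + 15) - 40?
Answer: 6354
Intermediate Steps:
139*(31 + 15) - 40 = 139*46 - 40 = 6394 - 40 = 6354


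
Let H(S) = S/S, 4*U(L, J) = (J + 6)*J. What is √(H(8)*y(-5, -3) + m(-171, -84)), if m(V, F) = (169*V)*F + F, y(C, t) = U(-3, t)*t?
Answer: √9709755/2 ≈ 1558.0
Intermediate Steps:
U(L, J) = J*(6 + J)/4 (U(L, J) = ((J + 6)*J)/4 = ((6 + J)*J)/4 = (J*(6 + J))/4 = J*(6 + J)/4)
y(C, t) = t²*(6 + t)/4 (y(C, t) = (t*(6 + t)/4)*t = t²*(6 + t)/4)
H(S) = 1
m(V, F) = F + 169*F*V (m(V, F) = 169*F*V + F = F + 169*F*V)
√(H(8)*y(-5, -3) + m(-171, -84)) = √(1*((¼)*(-3)²*(6 - 3)) - 84*(1 + 169*(-171))) = √(1*((¼)*9*3) - 84*(1 - 28899)) = √(1*(27/4) - 84*(-28898)) = √(27/4 + 2427432) = √(9709755/4) = √9709755/2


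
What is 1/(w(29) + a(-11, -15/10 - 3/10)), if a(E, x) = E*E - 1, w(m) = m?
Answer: 1/149 ≈ 0.0067114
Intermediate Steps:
a(E, x) = -1 + E² (a(E, x) = E² - 1 = -1 + E²)
1/(w(29) + a(-11, -15/10 - 3/10)) = 1/(29 + (-1 + (-11)²)) = 1/(29 + (-1 + 121)) = 1/(29 + 120) = 1/149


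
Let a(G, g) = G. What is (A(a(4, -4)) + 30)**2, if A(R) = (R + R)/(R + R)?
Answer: 961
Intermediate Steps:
A(R) = 1 (A(R) = (2*R)/((2*R)) = (2*R)*(1/(2*R)) = 1)
(A(a(4, -4)) + 30)**2 = (1 + 30)**2 = 31**2 = 961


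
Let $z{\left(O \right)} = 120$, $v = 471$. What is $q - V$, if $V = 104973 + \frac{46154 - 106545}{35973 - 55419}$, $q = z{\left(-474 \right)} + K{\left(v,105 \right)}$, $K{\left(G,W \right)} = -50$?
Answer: $- \frac{2040004129}{19446} \approx -1.0491 \cdot 10^{5}$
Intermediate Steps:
$q = 70$ ($q = 120 - 50 = 70$)
$V = \frac{2041365349}{19446}$ ($V = 104973 - \frac{60391}{-19446} = 104973 - - \frac{60391}{19446} = 104973 + \frac{60391}{19446} = \frac{2041365349}{19446} \approx 1.0498 \cdot 10^{5}$)
$q - V = 70 - \frac{2041365349}{19446} = - \frac{2040004129}{19446}$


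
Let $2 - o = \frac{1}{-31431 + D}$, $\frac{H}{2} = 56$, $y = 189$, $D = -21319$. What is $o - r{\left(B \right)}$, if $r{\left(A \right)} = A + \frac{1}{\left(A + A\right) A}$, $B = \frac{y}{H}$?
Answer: $\frac{42126707}{307638000} \approx 0.13694$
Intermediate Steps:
$H = 112$ ($H = 2 \cdot 56 = 112$)
$B = \frac{27}{16}$ ($B = \frac{189}{112} = 189 \cdot \frac{1}{112} = \frac{27}{16} \approx 1.6875$)
$o = \frac{105501}{52750}$ ($o = 2 - \frac{1}{-31431 - 21319} = 2 - \frac{1}{-52750} = 2 - - \frac{1}{52750} = 2 + \frac{1}{52750} = \frac{105501}{52750} \approx 2.0$)
$r{\left(A \right)} = A + \frac{1}{2 A^{2}}$ ($r{\left(A \right)} = A + \frac{1}{2 A A} = A + \frac{\frac{1}{2} \frac{1}{A}}{A} = A + \frac{1}{2 A^{2}}$)
$o - r{\left(B \right)} = \frac{105501}{52750} - \left(\frac{27}{16} + \frac{1}{2 \cdot \frac{729}{256}}\right) = \frac{105501}{52750} - \left(\frac{27}{16} + \frac{1}{2} \cdot \frac{256}{729}\right) = \frac{105501}{52750} - \left(\frac{27}{16} + \frac{128}{729}\right) = \frac{105501}{52750} - \frac{21731}{11664} = \frac{42126707}{307638000}$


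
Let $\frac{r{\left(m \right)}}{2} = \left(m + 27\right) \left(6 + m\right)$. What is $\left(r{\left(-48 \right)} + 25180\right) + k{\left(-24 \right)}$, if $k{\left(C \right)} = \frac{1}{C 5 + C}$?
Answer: $\frac{3879935}{144} \approx 26944.0$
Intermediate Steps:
$r{\left(m \right)} = 2 \left(6 + m\right) \left(27 + m\right)$ ($r{\left(m \right)} = 2 \left(m + 27\right) \left(6 + m\right) = 2 \left(27 + m\right) \left(6 + m\right) = 2 \left(6 + m\right) \left(27 + m\right)$)
$k{\left(C \right)} = \frac{1}{6 C}$ ($k{\left(C \right)} = \frac{1}{5 C + C} = \frac{1}{6 C}$)
$\left(r{\left(-48 \right)} + 25180\right) + k{\left(-24 \right)} = \left(\left(324 + 2 \left(-48\right)^{2} + 66 \left(-48\right)\right) + 25180\right) + \frac{1}{6 \left(-24\right)} = \left(\left(324 + 2 \cdot 2304 - 3168\right) + 25180\right) + \frac{1}{6} \left(- \frac{1}{24}\right) = \left(\left(324 + 4608 - 3168\right) + 25180\right) - \frac{1}{144} = \left(1764 + 25180\right) - \frac{1}{144} = 26944 - \frac{1}{144} = \frac{3879935}{144}$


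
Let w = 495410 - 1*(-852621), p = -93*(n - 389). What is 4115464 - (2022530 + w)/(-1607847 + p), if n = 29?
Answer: 6479254081849/1574367 ≈ 4.1155e+6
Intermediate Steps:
p = 33480 (p = -93*(29 - 389) = -93*(-360) = 33480)
w = 1348031 (w = 495410 + 852621 = 1348031)
4115464 - (2022530 + w)/(-1607847 + p) = 4115464 - (2022530 + 1348031)/(-1607847 + 33480) = 4115464 - 3370561/(-1574367) = 4115464 - 3370561*(-1)/1574367 = 4115464 - 1*(-3370561/1574367) = 4115464 + 3370561/1574367 = 6479254081849/1574367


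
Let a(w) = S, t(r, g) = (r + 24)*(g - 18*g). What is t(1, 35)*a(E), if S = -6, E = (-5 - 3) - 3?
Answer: 89250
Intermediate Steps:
t(r, g) = -17*g*(24 + r) (t(r, g) = (24 + r)*(-17*g) = -17*g*(24 + r))
E = -11 (E = -8 - 3 = -11)
a(w) = -6
t(1, 35)*a(E) = -17*35*(24 + 1)*(-6) = -17*35*25*(-6) = -14875*(-6) = 89250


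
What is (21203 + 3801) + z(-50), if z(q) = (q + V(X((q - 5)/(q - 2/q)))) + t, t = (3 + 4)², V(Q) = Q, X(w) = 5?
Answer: 25008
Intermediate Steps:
t = 49 (t = 7² = 49)
z(q) = 54 + q (z(q) = (q + 5) + 49 = (5 + q) + 49 = 54 + q)
(21203 + 3801) + z(-50) = (21203 + 3801) + (54 - 50) = 25004 + 4 = 25008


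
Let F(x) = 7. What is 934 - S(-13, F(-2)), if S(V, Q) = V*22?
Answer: 1220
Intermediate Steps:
S(V, Q) = 22*V
934 - S(-13, F(-2)) = 934 - 22*(-13) = 934 - 1*(-286) = 934 + 286 = 1220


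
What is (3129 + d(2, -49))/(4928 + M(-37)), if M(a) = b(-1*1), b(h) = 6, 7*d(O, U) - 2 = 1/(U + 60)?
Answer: 120478/189959 ≈ 0.63423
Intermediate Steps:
d(O, U) = 2/7 + 1/(7*(60 + U)) (d(O, U) = 2/7 + 1/(7*(U + 60)) = 2/7 + 1/(7*(60 + U)))
M(a) = 6
(3129 + d(2, -49))/(4928 + M(-37)) = (3129 + (121 + 2*(-49))/(7*(60 - 49)))/(4928 + 6) = (3129 + (⅐)*(121 - 98)/11)/4934 = (3129 + (⅐)*(1/11)*23)*(1/4934) = (3129 + 23/77)*(1/4934) = (240956/77)*(1/4934) = 120478/189959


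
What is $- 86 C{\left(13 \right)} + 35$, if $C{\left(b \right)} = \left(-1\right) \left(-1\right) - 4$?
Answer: $293$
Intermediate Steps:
$C{\left(b \right)} = -3$ ($C{\left(b \right)} = 1 - 4 = -3$)
$- 86 C{\left(13 \right)} + 35 = \left(-86\right) \left(-3\right) + 35 = 258 + 35 = 293$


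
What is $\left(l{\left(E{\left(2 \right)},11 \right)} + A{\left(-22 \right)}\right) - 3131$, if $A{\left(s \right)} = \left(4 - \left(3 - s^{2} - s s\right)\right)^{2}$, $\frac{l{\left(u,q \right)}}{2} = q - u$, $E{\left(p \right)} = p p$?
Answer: $935844$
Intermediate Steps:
$E{\left(p \right)} = p^{2}$
$l{\left(u,q \right)} = - 2 u + 2 q$ ($l{\left(u,q \right)} = 2 \left(q - u\right) = - 2 u + 2 q$)
$A{\left(s \right)} = \left(1 + 2 s^{2}\right)^{2}$ ($A{\left(s \right)} = \left(4 + \left(\left(s^{2} + s^{2}\right) - 3\right)\right)^{2} = \left(4 + \left(2 s^{2} - 3\right)\right)^{2} = \left(4 + \left(-3 + 2 s^{2}\right)\right)^{2} = \left(1 + 2 s^{2}\right)^{2}$)
$\left(l{\left(E{\left(2 \right)},11 \right)} + A{\left(-22 \right)}\right) - 3131 = \left(\left(- 2 \cdot 2^{2} + 2 \cdot 11\right) + \left(1 + 2 \left(-22\right)^{2}\right)^{2}\right) - 3131 = \left(\left(\left(-2\right) 4 + 22\right) + \left(1 + 2 \cdot 484\right)^{2}\right) - 3131 = \left(\left(-8 + 22\right) + \left(1 + 968\right)^{2}\right) - 3131 = \left(14 + 969^{2}\right) - 3131 = \left(14 + 938961\right) - 3131 = 938975 - 3131 = 935844$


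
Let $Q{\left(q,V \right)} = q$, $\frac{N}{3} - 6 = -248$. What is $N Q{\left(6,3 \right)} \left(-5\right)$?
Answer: $21780$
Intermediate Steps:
$N = -726$ ($N = 18 + 3 \left(-248\right) = 18 - 744 = -726$)
$N Q{\left(6,3 \right)} \left(-5\right) = - 726 \cdot 6 \left(-5\right) = \left(-726\right) \left(-30\right) = 21780$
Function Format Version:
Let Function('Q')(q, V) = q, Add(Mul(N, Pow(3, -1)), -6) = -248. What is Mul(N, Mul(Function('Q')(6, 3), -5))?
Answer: 21780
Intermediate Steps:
N = -726 (N = Add(18, Mul(3, -248)) = Add(18, -744) = -726)
Mul(N, Mul(Function('Q')(6, 3), -5)) = Mul(-726, Mul(6, -5)) = Mul(-726, -30) = 21780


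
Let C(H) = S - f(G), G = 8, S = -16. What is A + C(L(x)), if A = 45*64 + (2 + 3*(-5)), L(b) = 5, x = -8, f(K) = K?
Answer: 2843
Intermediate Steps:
C(H) = -24 (C(H) = -16 - 1*8 = -16 - 8 = -24)
A = 2867 (A = 2880 + (2 - 15) = 2880 - 13 = 2867)
A + C(L(x)) = 2867 - 24 = 2843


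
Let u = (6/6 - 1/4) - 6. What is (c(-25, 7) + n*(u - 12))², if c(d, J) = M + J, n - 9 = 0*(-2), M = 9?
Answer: 310249/16 ≈ 19391.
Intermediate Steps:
n = 9 (n = 9 + 0*(-2) = 9 + 0 = 9)
c(d, J) = 9 + J
u = -21/4 (u = (6*(⅙) - 1*¼) - 6 = (1 - ¼) - 6 = ¾ - 6 = -21/4 ≈ -5.2500)
(c(-25, 7) + n*(u - 12))² = ((9 + 7) + 9*(-21/4 - 12))² = (16 + 9*(-69/4))² = (16 - 621/4)² = (-557/4)² = 310249/16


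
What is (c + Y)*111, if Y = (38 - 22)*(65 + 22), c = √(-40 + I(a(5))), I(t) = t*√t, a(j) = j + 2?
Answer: 154512 + 111*√(-40 + 7*√7) ≈ 1.5451e+5 + 514.44*I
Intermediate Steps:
a(j) = 2 + j
I(t) = t^(3/2)
c = √(-40 + 7*√7) (c = √(-40 + (2 + 5)^(3/2)) = √(-40 + 7^(3/2)) = √(-40 + 7*√7) ≈ 4.6346*I)
Y = 1392 (Y = 16*87 = 1392)
(c + Y)*111 = (√(-40 + 7*√7) + 1392)*111 = (1392 + √(-40 + 7*√7))*111 = 154512 + 111*√(-40 + 7*√7)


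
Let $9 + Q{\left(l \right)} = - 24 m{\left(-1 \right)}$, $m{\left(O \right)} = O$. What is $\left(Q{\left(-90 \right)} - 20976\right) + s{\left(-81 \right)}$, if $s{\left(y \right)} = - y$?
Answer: $-20880$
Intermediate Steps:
$Q{\left(l \right)} = 15$ ($Q{\left(l \right)} = -9 - -24 = -9 + 24 = 15$)
$\left(Q{\left(-90 \right)} - 20976\right) + s{\left(-81 \right)} = \left(15 - 20976\right) - -81 = -20961 + 81 = -20880$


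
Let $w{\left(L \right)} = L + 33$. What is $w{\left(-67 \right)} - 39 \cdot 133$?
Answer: $-5221$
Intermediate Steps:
$w{\left(L \right)} = 33 + L$
$w{\left(-67 \right)} - 39 \cdot 133 = \left(33 - 67\right) - 39 \cdot 133 = -34 - 5187 = -5221$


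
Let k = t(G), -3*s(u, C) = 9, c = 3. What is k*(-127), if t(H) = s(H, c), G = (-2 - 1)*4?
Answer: 381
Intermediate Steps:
G = -12 (G = -3*4 = -12)
s(u, C) = -3 (s(u, C) = -⅓*9 = -3)
t(H) = -3
k = -3
k*(-127) = -3*(-127) = 381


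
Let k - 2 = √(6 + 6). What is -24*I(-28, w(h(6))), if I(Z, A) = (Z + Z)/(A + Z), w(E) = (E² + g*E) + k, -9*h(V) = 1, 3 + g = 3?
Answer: -229158720/4352293 - 17635968*√3/4352293 ≈ -59.671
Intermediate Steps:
g = 0 (g = -3 + 3 = 0)
h(V) = -⅑ (h(V) = -⅑*1 = -⅑)
k = 2 + 2*√3 (k = 2 + √(6 + 6) = 2 + √12 = 2 + 2*√3 ≈ 5.4641)
w(E) = 2 + E² + 2*√3 (w(E) = (E² + 0*E) + (2 + 2*√3) = (E² + 0) + (2 + 2*√3) = E² + (2 + 2*√3) = 2 + E² + 2*√3)
I(Z, A) = 2*Z/(A + Z) (I(Z, A) = (2*Z)/(A + Z) = 2*Z/(A + Z))
-24*I(-28, w(h(6))) = -48*(-28)/((2 + (-⅑)² + 2*√3) - 28) = -48*(-28)/((2 + 1/81 + 2*√3) - 28) = -48*(-28)/((163/81 + 2*√3) - 28) = -48*(-28)/(-2105/81 + 2*√3) = -(-1344)/(-2105/81 + 2*√3) = 1344/(-2105/81 + 2*√3)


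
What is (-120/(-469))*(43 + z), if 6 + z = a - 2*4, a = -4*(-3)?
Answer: 4920/469 ≈ 10.490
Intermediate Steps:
a = 12
z = -2 (z = -6 + (12 - 2*4) = -6 + (12 - 8) = -6 + 4 = -2)
(-120/(-469))*(43 + z) = (-120/(-469))*(43 - 2) = -120*(-1/469)*41 = (120/469)*41 = 4920/469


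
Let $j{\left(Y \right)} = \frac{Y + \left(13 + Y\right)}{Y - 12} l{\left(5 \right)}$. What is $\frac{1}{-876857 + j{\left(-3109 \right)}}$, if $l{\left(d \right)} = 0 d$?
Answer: $- \frac{1}{876857} \approx -1.1404 \cdot 10^{-6}$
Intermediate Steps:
$l{\left(d \right)} = 0$
$j{\left(Y \right)} = 0$ ($j{\left(Y \right)} = \frac{Y + \left(13 + Y\right)}{Y - 12} \cdot 0 = \frac{13 + 2 Y}{-12 + Y} 0 = 0$)
$\frac{1}{-876857 + j{\left(-3109 \right)}} = \frac{1}{-876857 + 0} = \frac{1}{-876857} = - \frac{1}{876857}$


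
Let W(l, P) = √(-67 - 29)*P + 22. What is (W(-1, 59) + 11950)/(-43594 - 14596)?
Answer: -5986/29095 - 118*I*√6/29095 ≈ -0.20574 - 0.0099344*I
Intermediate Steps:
W(l, P) = 22 + 4*I*P*√6 (W(l, P) = √(-96)*P + 22 = (4*I*√6)*P + 22 = 4*I*P*√6 + 22 = 22 + 4*I*P*√6)
(W(-1, 59) + 11950)/(-43594 - 14596) = ((22 + 4*I*59*√6) + 11950)/(-43594 - 14596) = ((22 + 236*I*√6) + 11950)/(-58190) = (11972 + 236*I*√6)*(-1/58190) = -5986/29095 - 118*I*√6/29095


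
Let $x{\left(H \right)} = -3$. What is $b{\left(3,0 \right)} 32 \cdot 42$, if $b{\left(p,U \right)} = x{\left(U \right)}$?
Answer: $-4032$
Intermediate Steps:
$b{\left(p,U \right)} = -3$
$b{\left(3,0 \right)} 32 \cdot 42 = \left(-3\right) 32 \cdot 42 = \left(-96\right) 42 = -4032$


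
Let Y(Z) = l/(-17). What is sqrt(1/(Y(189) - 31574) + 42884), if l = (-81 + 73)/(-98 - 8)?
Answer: sqrt(34705971065258320278)/28448178 ≈ 207.08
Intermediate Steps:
l = 4/53 (l = -8/(-106) = -8*(-1/106) = 4/53 ≈ 0.075472)
Y(Z) = -4/901 (Y(Z) = (4/53)/(-17) = (4/53)*(-1/17) = -4/901)
sqrt(1/(Y(189) - 31574) + 42884) = sqrt(1/(-4/901 - 31574) + 42884) = sqrt(1/(-28448178/901) + 42884) = sqrt(-901/28448178 + 42884) = sqrt(1219971664451/28448178) = sqrt(34705971065258320278)/28448178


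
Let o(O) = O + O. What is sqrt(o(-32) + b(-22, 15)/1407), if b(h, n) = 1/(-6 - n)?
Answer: I*sqrt(126697603)/1407 ≈ 8.0*I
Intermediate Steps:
o(O) = 2*O
sqrt(o(-32) + b(-22, 15)/1407) = sqrt(2*(-32) - 1/(6 + 15)/1407) = sqrt(-64 - 1/21*(1/1407)) = sqrt(-64 - 1*1/21*(1/1407)) = sqrt(-64 - 1/21*1/1407) = sqrt(-64 - 1/29547) = sqrt(-1891009/29547) = I*sqrt(126697603)/1407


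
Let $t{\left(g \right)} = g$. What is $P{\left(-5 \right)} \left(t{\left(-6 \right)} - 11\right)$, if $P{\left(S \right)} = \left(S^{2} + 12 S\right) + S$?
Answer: $680$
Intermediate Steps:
$P{\left(S \right)} = S^{2} + 13 S$
$P{\left(-5 \right)} \left(t{\left(-6 \right)} - 11\right) = - 5 \left(13 - 5\right) \left(-6 - 11\right) = \left(-5\right) 8 \left(-6 + \left(-34 + 23\right)\right) = - 40 \left(-6 - 11\right) = \left(-40\right) \left(-17\right) = 680$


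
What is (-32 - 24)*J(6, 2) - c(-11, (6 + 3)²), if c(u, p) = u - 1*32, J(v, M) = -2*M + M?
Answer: 155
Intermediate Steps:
J(v, M) = -M
c(u, p) = -32 + u (c(u, p) = u - 32 = -32 + u)
(-32 - 24)*J(6, 2) - c(-11, (6 + 3)²) = (-32 - 24)*(-1*2) - (-32 - 11) = -56*(-2) - 1*(-43) = 112 + 43 = 155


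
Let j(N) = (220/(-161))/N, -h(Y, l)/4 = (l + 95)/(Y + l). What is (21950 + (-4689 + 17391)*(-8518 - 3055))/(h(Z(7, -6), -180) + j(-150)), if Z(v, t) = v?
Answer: 30703398588660/408647 ≈ 7.5134e+7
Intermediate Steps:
h(Y, l) = -4*(95 + l)/(Y + l) (h(Y, l) = -4*(l + 95)/(Y + l) = -4*(95 + l)/(Y + l))
j(N) = -220/(161*N) (j(N) = (220*(-1/161))/N = -220/(161*N))
(21950 + (-4689 + 17391)*(-8518 - 3055))/(h(Z(7, -6), -180) + j(-150)) = (21950 + (-4689 + 17391)*(-8518 - 3055))/(4*(-95 - 1*(-180))/(7 - 180) - 220/161/(-150)) = (21950 + 12702*(-11573))/(4*(-95 + 180)/(-173) - 220/161*(-1/150)) = (21950 - 147000246)/(4*(-1/173)*85 + 22/2415) = -146978296/(-340/173 + 22/2415) = -146978296/(-817294/417795) = -146978296*(-417795/817294) = 30703398588660/408647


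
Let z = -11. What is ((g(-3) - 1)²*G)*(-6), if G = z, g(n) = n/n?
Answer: 0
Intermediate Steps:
g(n) = 1
G = -11
((g(-3) - 1)²*G)*(-6) = ((1 - 1)²*(-11))*(-6) = (0²*(-11))*(-6) = (0*(-11))*(-6) = 0*(-6) = 0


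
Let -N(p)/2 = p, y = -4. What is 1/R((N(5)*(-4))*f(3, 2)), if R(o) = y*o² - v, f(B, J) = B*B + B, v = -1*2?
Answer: -1/921598 ≈ -1.0851e-6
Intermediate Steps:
v = -2
f(B, J) = B + B² (f(B, J) = B² + B = B + B²)
N(p) = -2*p
R(o) = 2 - 4*o² (R(o) = -4*o² - 1*(-2) = -4*o² + 2 = 2 - 4*o²)
1/R((N(5)*(-4))*f(3, 2)) = 1/(2 - 4*14400*(1 + 3)²) = 1/(2 - 4*((-10*(-4))*(3*4))²) = 1/(2 - 4*(40*12)²) = 1/(2 - 4*480²) = 1/(2 - 4*230400) = 1/(2 - 921600) = 1/(-921598) = -1/921598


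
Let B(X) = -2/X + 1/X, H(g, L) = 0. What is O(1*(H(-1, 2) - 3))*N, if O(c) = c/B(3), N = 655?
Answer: 5895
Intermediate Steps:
B(X) = -1/X (B(X) = -2/X + 1/X = -1/X)
O(c) = -3*c (O(c) = c/((-1/3)) = c/((-1*⅓)) = c/(-⅓) = c*(-3) = -3*c)
O(1*(H(-1, 2) - 3))*N = -3*(0 - 3)*655 = -3*(-3)*655 = 9*655 = 5895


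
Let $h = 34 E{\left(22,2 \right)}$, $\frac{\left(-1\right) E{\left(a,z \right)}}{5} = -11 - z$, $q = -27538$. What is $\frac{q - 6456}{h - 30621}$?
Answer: $\frac{33994}{28411} \approx 1.1965$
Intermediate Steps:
$E{\left(a,z \right)} = 55 + 5 z$ ($E{\left(a,z \right)} = - 5 \left(-11 - z\right) = 55 + 5 z$)
$h = 2210$ ($h = 34 \left(55 + 5 \cdot 2\right) = 34 \left(55 + 10\right) = 34 \cdot 65 = 2210$)
$\frac{q - 6456}{h - 30621} = \frac{-27538 - 6456}{2210 - 30621} = - \frac{33994}{-28411} = \left(-33994\right) \left(- \frac{1}{28411}\right) = \frac{33994}{28411}$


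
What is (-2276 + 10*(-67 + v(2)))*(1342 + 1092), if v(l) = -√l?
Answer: -7170564 - 24340*√2 ≈ -7.2050e+6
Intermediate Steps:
(-2276 + 10*(-67 + v(2)))*(1342 + 1092) = (-2276 + 10*(-67 - √2))*(1342 + 1092) = (-2276 + (-670 - 10*√2))*2434 = (-2946 - 10*√2)*2434 = -7170564 - 24340*√2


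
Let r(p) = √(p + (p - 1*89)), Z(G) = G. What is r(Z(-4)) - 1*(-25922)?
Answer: 25922 + I*√97 ≈ 25922.0 + 9.8489*I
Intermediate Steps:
r(p) = √(-89 + 2*p) (r(p) = √(p + (p - 89)) = √(p + (-89 + p)) = √(-89 + 2*p))
r(Z(-4)) - 1*(-25922) = √(-89 + 2*(-4)) - 1*(-25922) = √(-89 - 8) + 25922 = √(-97) + 25922 = I*√97 + 25922 = 25922 + I*√97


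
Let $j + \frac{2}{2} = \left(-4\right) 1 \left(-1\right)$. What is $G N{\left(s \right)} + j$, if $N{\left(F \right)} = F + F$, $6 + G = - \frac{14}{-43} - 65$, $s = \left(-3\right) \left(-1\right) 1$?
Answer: $- \frac{18105}{43} \approx -421.05$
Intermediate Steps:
$j = 3$ ($j = -1 + \left(-4\right) 1 \left(-1\right) = -1 - -4 = -1 + 4 = 3$)
$s = 3$ ($s = 3 \cdot 1 = 3$)
$G = - \frac{3039}{43}$ ($G = -6 - \left(65 + \frac{14}{-43}\right) = -6 - \frac{2781}{43} = - \frac{3039}{43} \approx -70.674$)
$N{\left(F \right)} = 2 F$
$G N{\left(s \right)} + j = - \frac{3039 \cdot 2 \cdot 3}{43} + 3 = \left(- \frac{3039}{43}\right) 6 + 3 = - \frac{18234}{43} + 3 = - \frac{18105}{43}$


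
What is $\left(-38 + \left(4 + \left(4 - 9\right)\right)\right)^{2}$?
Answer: $1521$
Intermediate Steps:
$\left(-38 + \left(4 + \left(4 - 9\right)\right)\right)^{2} = \left(-38 + \left(4 - 5\right)\right)^{2} = \left(-38 - 1\right)^{2} = \left(-39\right)^{2} = 1521$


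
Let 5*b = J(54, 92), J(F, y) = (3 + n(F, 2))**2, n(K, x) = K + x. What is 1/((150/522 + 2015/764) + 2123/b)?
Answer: 231375108/1382281625 ≈ 0.16739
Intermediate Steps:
J(F, y) = (5 + F)**2 (J(F, y) = (3 + (F + 2))**2 = (3 + (2 + F))**2 = (5 + F)**2)
b = 3481/5 (b = (5 + 54)**2/5 = (1/5)*59**2 = (1/5)*3481 = 3481/5 ≈ 696.20)
1/((150/522 + 2015/764) + 2123/b) = 1/((150/522 + 2015/764) + 2123/(3481/5)) = 1/((150*(1/522) + 2015*(1/764)) + 2123*(5/3481)) = 1/((25/87 + 2015/764) + 10615/3481) = 1/(194405/66468 + 10615/3481) = 1/(1382281625/231375108) = 231375108/1382281625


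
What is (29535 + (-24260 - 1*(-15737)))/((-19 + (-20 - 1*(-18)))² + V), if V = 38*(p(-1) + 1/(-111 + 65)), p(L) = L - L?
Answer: 120819/2531 ≈ 47.736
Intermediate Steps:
p(L) = 0
V = -19/23 (V = 38*(0 + 1/(-111 + 65)) = 38*(0 + 1/(-46)) = 38*(0 - 1/46) = 38*(-1/46) = -19/23 ≈ -0.82609)
(29535 + (-24260 - 1*(-15737)))/((-19 + (-20 - 1*(-18)))² + V) = (29535 + (-24260 - 1*(-15737)))/((-19 + (-20 - 1*(-18)))² - 19/23) = (29535 + (-24260 + 15737))/((-19 + (-20 + 18))² - 19/23) = (29535 - 8523)/((-19 - 2)² - 19/23) = 21012/((-21)² - 19/23) = 21012/(441 - 19/23) = 21012/(10124/23) = 21012*(23/10124) = 120819/2531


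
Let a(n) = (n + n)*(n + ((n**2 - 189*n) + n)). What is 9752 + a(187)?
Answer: 9752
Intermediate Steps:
a(n) = 2*n*(n**2 - 187*n) (a(n) = (2*n)*(n + (n**2 - 188*n)) = (2*n)*(n**2 - 187*n) = 2*n*(n**2 - 187*n))
9752 + a(187) = 9752 + 2*187**2*(-187 + 187) = 9752 + 2*34969*0 = 9752 + 0 = 9752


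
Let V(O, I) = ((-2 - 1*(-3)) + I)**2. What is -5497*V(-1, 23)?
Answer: -3166272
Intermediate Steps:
V(O, I) = (1 + I)**2 (V(O, I) = ((-2 + 3) + I)**2 = (1 + I)**2)
-5497*V(-1, 23) = -5497*(1 + 23)**2 = -5497*24**2 = -5497*576 = -3166272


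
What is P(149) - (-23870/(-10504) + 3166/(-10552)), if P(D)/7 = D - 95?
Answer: 1302444439/3463694 ≈ 376.03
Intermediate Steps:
P(D) = -665 + 7*D (P(D) = 7*(D - 95) = 7*(-95 + D) = -665 + 7*D)
P(149) - (-23870/(-10504) + 3166/(-10552)) = (-665 + 7*149) - (-23870/(-10504) + 3166/(-10552)) = (-665 + 1043) - (-23870*(-1/10504) + 3166*(-1/10552)) = 378 - (11935/5252 - 1583/5276) = 378 - 1*6831893/3463694 = 378 - 6831893/3463694 = 1302444439/3463694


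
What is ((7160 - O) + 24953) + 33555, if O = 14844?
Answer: 50824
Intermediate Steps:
((7160 - O) + 24953) + 33555 = ((7160 - 1*14844) + 24953) + 33555 = ((7160 - 14844) + 24953) + 33555 = (-7684 + 24953) + 33555 = 17269 + 33555 = 50824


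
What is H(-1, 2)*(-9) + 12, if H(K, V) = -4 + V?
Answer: 30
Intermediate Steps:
H(-1, 2)*(-9) + 12 = (-4 + 2)*(-9) + 12 = -2*(-9) + 12 = 18 + 12 = 30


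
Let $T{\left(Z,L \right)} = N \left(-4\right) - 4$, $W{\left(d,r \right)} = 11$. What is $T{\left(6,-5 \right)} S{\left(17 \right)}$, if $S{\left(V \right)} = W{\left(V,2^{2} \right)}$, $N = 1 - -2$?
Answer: $-176$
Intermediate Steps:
$N = 3$ ($N = 1 + 2 = 3$)
$S{\left(V \right)} = 11$
$T{\left(Z,L \right)} = -16$ ($T{\left(Z,L \right)} = 3 \left(-4\right) - 4 = -12 - 4 = -16$)
$T{\left(6,-5 \right)} S{\left(17 \right)} = \left(-16\right) 11 = -176$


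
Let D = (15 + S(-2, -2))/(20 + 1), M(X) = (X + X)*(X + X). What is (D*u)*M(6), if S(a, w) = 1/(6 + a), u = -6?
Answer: -4392/7 ≈ -627.43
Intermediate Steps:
M(X) = 4*X² (M(X) = (2*X)*(2*X) = 4*X²)
D = 61/84 (D = (15 + 1/(6 - 2))/(20 + 1) = (15 + 1/4)/21 = (15 + ¼)*(1/21) = (61/4)*(1/21) = 61/84 ≈ 0.72619)
(D*u)*M(6) = ((61/84)*(-6))*(4*6²) = -122*36/7 = -61/14*144 = -4392/7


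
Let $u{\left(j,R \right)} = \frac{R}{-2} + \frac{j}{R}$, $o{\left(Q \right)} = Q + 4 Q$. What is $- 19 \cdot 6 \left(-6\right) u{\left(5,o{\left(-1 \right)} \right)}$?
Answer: $1026$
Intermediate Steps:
$o{\left(Q \right)} = 5 Q$
$u{\left(j,R \right)} = - \frac{R}{2} + \frac{j}{R}$ ($u{\left(j,R \right)} = R \left(- \frac{1}{2}\right) + \frac{j}{R} = - \frac{R}{2} + \frac{j}{R}$)
$- 19 \cdot 6 \left(-6\right) u{\left(5,o{\left(-1 \right)} \right)} = - 19 \cdot 6 \left(-6\right) \left(- \frac{5 \left(-1\right)}{2} + \frac{5}{5 \left(-1\right)}\right) = - 19 \left(- 36 \left(\left(- \frac{1}{2}\right) \left(-5\right) + \frac{5}{-5}\right)\right) = - 19 \left(- 36 \left(\frac{5}{2} + 5 \left(- \frac{1}{5}\right)\right)\right) = - 19 \left(- 36 \left(\frac{5}{2} - 1\right)\right) = - 19 \left(\left(-36\right) \frac{3}{2}\right) = \left(-19\right) \left(-54\right) = 1026$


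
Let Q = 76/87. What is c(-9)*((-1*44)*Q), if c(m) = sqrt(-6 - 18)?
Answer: -6688*I*sqrt(6)/87 ≈ -188.3*I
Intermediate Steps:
Q = 76/87 (Q = 76*(1/87) = 76/87 ≈ 0.87356)
c(m) = 2*I*sqrt(6) (c(m) = sqrt(-24) = 2*I*sqrt(6))
c(-9)*((-1*44)*Q) = (2*I*sqrt(6))*(-1*44*(76/87)) = (2*I*sqrt(6))*(-44*76/87) = (2*I*sqrt(6))*(-3344/87) = -6688*I*sqrt(6)/87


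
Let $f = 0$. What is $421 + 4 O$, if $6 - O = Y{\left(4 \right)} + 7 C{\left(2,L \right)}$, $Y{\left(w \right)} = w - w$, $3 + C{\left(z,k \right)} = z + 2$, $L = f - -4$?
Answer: $417$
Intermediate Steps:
$L = 4$ ($L = 0 - -4 = 0 + 4 = 4$)
$C{\left(z,k \right)} = -1 + z$ ($C{\left(z,k \right)} = -3 + \left(z + 2\right) = -3 + \left(2 + z\right) = -1 + z$)
$Y{\left(w \right)} = 0$
$O = -1$ ($O = 6 - \left(0 + 7 \left(-1 + 2\right)\right) = 6 - \left(0 + 7 \cdot 1\right) = 6 - \left(0 + 7\right) = 6 - 7 = -1$)
$421 + 4 O = 421 + 4 \left(-1\right) = 421 - 4 = 417$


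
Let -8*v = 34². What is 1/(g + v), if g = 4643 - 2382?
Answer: 2/4233 ≈ 0.00047248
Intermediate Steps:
v = -289/2 (v = -⅛*34² = -⅛*1156 = -289/2 ≈ -144.50)
g = 2261
1/(g + v) = 1/(2261 - 289/2) = 1/(4233/2) = 2/4233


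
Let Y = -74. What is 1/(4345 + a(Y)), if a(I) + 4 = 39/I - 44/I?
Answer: 74/321239 ≈ 0.00023036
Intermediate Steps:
a(I) = -4 - 5/I (a(I) = -4 + (39/I - 44/I) = -4 - 5/I)
1/(4345 + a(Y)) = 1/(4345 + (-4 - 5/(-74))) = 1/(4345 + (-4 - 5*(-1/74))) = 1/(4345 + (-4 + 5/74)) = 1/(4345 - 291/74) = 1/(321239/74) = 74/321239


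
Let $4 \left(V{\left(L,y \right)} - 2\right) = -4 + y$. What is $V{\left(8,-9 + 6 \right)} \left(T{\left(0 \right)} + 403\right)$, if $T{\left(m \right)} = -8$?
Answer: $\frac{395}{4} \approx 98.75$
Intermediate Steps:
$V{\left(L,y \right)} = 1 + \frac{y}{4}$ ($V{\left(L,y \right)} = 2 + \frac{-4 + y}{4} = 2 + \left(-1 + \frac{y}{4}\right) = 1 + \frac{y}{4}$)
$V{\left(8,-9 + 6 \right)} \left(T{\left(0 \right)} + 403\right) = \left(1 + \frac{-9 + 6}{4}\right) \left(-8 + 403\right) = \left(1 + \frac{1}{4} \left(-3\right)\right) 395 = \left(1 - \frac{3}{4}\right) 395 = \frac{1}{4} \cdot 395 = \frac{395}{4}$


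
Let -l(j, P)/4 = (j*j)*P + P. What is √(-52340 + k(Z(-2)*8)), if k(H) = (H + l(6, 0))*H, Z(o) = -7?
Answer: 2*I*√12301 ≈ 221.82*I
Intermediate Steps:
l(j, P) = -4*P - 4*P*j² (l(j, P) = -4*((j*j)*P + P) = -4*(j²*P + P) = -4*(P*j² + P) = -4*(P + P*j²) = -4*P - 4*P*j²)
k(H) = H² (k(H) = (H - 4*0*(1 + 6²))*H = (H - 4*0*(1 + 36))*H = (H - 4*0*37)*H = (H + 0)*H = H*H = H²)
√(-52340 + k(Z(-2)*8)) = √(-52340 + (-7*8)²) = √(-52340 + (-56)²) = √(-52340 + 3136) = √(-49204) = 2*I*√12301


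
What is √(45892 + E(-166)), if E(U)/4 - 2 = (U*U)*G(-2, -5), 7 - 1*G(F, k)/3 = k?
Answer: 6*√111499 ≈ 2003.5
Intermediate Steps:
G(F, k) = 21 - 3*k
E(U) = 8 + 144*U² (E(U) = 8 + 4*((U*U)*(21 - 3*(-5))) = 8 + 4*(U²*(21 + 15)) = 8 + 4*(U²*36) = 8 + 4*(36*U²) = 8 + 144*U²)
√(45892 + E(-166)) = √(45892 + (8 + 144*(-166)²)) = √(45892 + (8 + 144*27556)) = √(45892 + (8 + 3968064)) = √(45892 + 3968072) = √4013964 = 6*√111499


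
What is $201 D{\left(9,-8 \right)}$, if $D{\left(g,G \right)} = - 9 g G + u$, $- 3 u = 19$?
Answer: $128975$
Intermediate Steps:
$u = - \frac{19}{3}$ ($u = \left(- \frac{1}{3}\right) 19 = - \frac{19}{3} \approx -6.3333$)
$D{\left(g,G \right)} = - \frac{19}{3} - 9 G g$ ($D{\left(g,G \right)} = - 9 g G - \frac{19}{3} = - 9 G g - \frac{19}{3} = - \frac{19}{3} - 9 G g$)
$201 D{\left(9,-8 \right)} = 201 \left(- \frac{19}{3} - \left(-72\right) 9\right) = 201 \left(- \frac{19}{3} + 648\right) = 201 \cdot \frac{1925}{3} = 128975$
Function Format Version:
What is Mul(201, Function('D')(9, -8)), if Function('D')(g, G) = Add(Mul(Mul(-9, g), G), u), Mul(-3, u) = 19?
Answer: 128975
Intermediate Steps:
u = Rational(-19, 3) (u = Mul(Rational(-1, 3), 19) = Rational(-19, 3) ≈ -6.3333)
Function('D')(g, G) = Add(Rational(-19, 3), Mul(-9, G, g)) (Function('D')(g, G) = Add(Mul(Mul(-9, g), G), Rational(-19, 3)) = Add(Mul(-9, G, g), Rational(-19, 3)) = Add(Rational(-19, 3), Mul(-9, G, g)))
Mul(201, Function('D')(9, -8)) = Mul(201, Add(Rational(-19, 3), Mul(-9, -8, 9))) = Mul(201, Add(Rational(-19, 3), 648)) = Mul(201, Rational(1925, 3)) = 128975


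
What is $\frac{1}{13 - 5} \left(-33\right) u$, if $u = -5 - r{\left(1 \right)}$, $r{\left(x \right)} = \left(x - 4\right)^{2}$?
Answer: $\frac{231}{4} \approx 57.75$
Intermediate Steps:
$r{\left(x \right)} = \left(-4 + x\right)^{2}$
$u = -14$ ($u = -5 - \left(-4 + 1\right)^{2} = -5 - \left(-3\right)^{2} = -5 - 9 = -14$)
$\frac{1}{13 - 5} \left(-33\right) u = \frac{1}{13 - 5} \left(-33\right) \left(-14\right) = \frac{1}{8} \left(-33\right) \left(-14\right) = \left(- \frac{33}{8}\right) \left(-14\right) = \frac{231}{4}$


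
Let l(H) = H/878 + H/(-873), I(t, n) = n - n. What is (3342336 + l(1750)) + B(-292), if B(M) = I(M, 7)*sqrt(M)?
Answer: 1280940240617/383247 ≈ 3.3423e+6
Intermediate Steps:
I(t, n) = 0
l(H) = -5*H/766494 (l(H) = H*(1/878) + H*(-1/873) = H/878 - H/873 = -5*H/766494)
B(M) = 0 (B(M) = 0*sqrt(M) = 0)
(3342336 + l(1750)) + B(-292) = (3342336 - 5/766494*1750) + 0 = (3342336 - 4375/383247) + 0 = 1280940240617/383247 + 0 = 1280940240617/383247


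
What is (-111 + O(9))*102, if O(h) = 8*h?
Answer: -3978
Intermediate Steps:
(-111 + O(9))*102 = (-111 + 8*9)*102 = (-111 + 72)*102 = -39*102 = -3978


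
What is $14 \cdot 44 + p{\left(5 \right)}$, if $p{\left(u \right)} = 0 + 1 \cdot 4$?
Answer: $620$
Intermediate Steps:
$p{\left(u \right)} = 4$ ($p{\left(u \right)} = 0 + 4 = 4$)
$14 \cdot 44 + p{\left(5 \right)} = 14 \cdot 44 + 4 = 616 + 4 = 620$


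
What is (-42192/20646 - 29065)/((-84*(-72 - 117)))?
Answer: -33339899/18209772 ≈ -1.8309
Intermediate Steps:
(-42192/20646 - 29065)/((-84*(-72 - 117))) = (-42192*1/20646 - 29065)/((-84*(-189))) = (-2344/1147 - 29065)/15876 = -33339899/1147*1/15876 = -33339899/18209772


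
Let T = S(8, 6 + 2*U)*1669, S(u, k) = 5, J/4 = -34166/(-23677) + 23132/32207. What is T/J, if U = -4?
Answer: 6363606084955/6592322904 ≈ 965.31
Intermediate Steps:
J = 6592322904/762565139 (J = 4*(-34166/(-23677) + 23132/32207) = 4*(-34166*(-1/23677) + 23132*(1/32207)) = 4*(34166/23677 + 23132/32207) = 4*(1648080726/762565139) = 6592322904/762565139 ≈ 8.6449)
T = 8345 (T = 5*1669 = 8345)
T/J = 8345/(6592322904/762565139) = 8345*(762565139/6592322904) = 6363606084955/6592322904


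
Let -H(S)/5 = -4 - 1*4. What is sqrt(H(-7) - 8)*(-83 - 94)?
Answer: -708*sqrt(2) ≈ -1001.3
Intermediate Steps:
H(S) = 40 (H(S) = -5*(-4 - 1*4) = -5*(-4 - 4) = -5*(-8) = 40)
sqrt(H(-7) - 8)*(-83 - 94) = sqrt(40 - 8)*(-83 - 94) = sqrt(32)*(-177) = (4*sqrt(2))*(-177) = -708*sqrt(2)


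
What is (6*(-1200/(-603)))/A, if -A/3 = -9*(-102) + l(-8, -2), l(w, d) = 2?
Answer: -20/4623 ≈ -0.0043262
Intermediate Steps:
A = -2760 (A = -3*(-9*(-102) + 2) = -3*(918 + 2) = -3*920 = -2760)
(6*(-1200/(-603)))/A = (6*(-1200/(-603)))/(-2760) = (6*(-1200*(-1/603)))*(-1/2760) = (6*(400/201))*(-1/2760) = (800/67)*(-1/2760) = -20/4623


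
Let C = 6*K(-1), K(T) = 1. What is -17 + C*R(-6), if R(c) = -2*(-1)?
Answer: -5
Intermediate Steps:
R(c) = 2
C = 6 (C = 6*1 = 6)
-17 + C*R(-6) = -17 + 6*2 = -17 + 12 = -5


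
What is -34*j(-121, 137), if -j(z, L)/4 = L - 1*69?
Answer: 9248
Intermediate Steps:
j(z, L) = 276 - 4*L (j(z, L) = -4*(L - 1*69) = -4*(L - 69) = -4*(-69 + L) = 276 - 4*L)
-34*j(-121, 137) = -34*(276 - 4*137) = -34*(276 - 548) = -34*(-272) = 9248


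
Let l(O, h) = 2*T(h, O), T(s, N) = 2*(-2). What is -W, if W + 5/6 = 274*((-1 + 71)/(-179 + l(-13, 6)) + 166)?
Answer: -50917033/1122 ≈ -45381.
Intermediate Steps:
T(s, N) = -4
l(O, h) = -8 (l(O, h) = 2*(-4) = -8)
W = 50917033/1122 (W = -5/6 + 274*((-1 + 71)/(-179 - 8) + 166) = -5/6 + 274*(70/(-187) + 166) = -5/6 + 274*(70*(-1/187) + 166) = -5/6 + 274*(-70/187 + 166) = -5/6 + 274*(30972/187) = -5/6 + 8486328/187 = 50917033/1122 ≈ 45381.)
-W = -1*50917033/1122 = -50917033/1122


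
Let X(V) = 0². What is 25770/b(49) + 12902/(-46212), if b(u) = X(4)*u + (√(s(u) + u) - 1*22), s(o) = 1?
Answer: -6551257687/5014002 - 64425*√2/217 ≈ -1726.5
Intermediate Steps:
X(V) = 0
b(u) = -22 + √(1 + u) (b(u) = 0*u + (√(1 + u) - 1*22) = 0 + (√(1 + u) - 22) = 0 + (-22 + √(1 + u)) = -22 + √(1 + u))
25770/b(49) + 12902/(-46212) = 25770/(-22 + √(1 + 49)) + 12902/(-46212) = 25770/(-22 + √50) + 12902*(-1/46212) = 25770/(-22 + 5*√2) - 6451/23106 = -6451/23106 + 25770/(-22 + 5*√2)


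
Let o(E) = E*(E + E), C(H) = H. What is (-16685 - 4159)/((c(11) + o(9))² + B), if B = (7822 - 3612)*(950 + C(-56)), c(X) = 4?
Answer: -5211/947824 ≈ -0.0054979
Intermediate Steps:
o(E) = 2*E² (o(E) = E*(2*E) = 2*E²)
B = 3763740 (B = (7822 - 3612)*(950 - 56) = 4210*894 = 3763740)
(-16685 - 4159)/((c(11) + o(9))² + B) = (-16685 - 4159)/((4 + 2*9²)² + 3763740) = -20844/((4 + 2*81)² + 3763740) = -20844/((4 + 162)² + 3763740) = -20844/(166² + 3763740) = -20844/(27556 + 3763740) = -20844/3791296 = -20844*1/3791296 = -5211/947824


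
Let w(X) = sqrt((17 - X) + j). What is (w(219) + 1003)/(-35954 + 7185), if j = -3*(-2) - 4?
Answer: -1003/28769 - 10*I*sqrt(2)/28769 ≈ -0.034864 - 0.00049158*I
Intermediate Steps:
j = 2 (j = 6 - 4 = 2)
w(X) = sqrt(19 - X) (w(X) = sqrt((17 - X) + 2) = sqrt(19 - X))
(w(219) + 1003)/(-35954 + 7185) = (sqrt(19 - 1*219) + 1003)/(-35954 + 7185) = (sqrt(19 - 219) + 1003)/(-28769) = (sqrt(-200) + 1003)*(-1/28769) = (10*I*sqrt(2) + 1003)*(-1/28769) = (1003 + 10*I*sqrt(2))*(-1/28769) = -1003/28769 - 10*I*sqrt(2)/28769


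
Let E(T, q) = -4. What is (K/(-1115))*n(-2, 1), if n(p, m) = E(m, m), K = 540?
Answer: 432/223 ≈ 1.9372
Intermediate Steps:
n(p, m) = -4
(K/(-1115))*n(-2, 1) = (540/(-1115))*(-4) = (540*(-1/1115))*(-4) = -108/223*(-4) = 432/223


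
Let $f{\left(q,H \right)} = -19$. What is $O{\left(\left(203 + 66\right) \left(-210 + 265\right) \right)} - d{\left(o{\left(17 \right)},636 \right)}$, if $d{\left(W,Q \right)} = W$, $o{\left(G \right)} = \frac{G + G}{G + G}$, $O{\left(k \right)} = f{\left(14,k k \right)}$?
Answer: $-20$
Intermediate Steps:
$O{\left(k \right)} = -19$
$o{\left(G \right)} = 1$ ($o{\left(G \right)} = \frac{2 G}{2 G} = 2 G \frac{1}{2 G} = 1$)
$O{\left(\left(203 + 66\right) \left(-210 + 265\right) \right)} - d{\left(o{\left(17 \right)},636 \right)} = -19 - 1 = -20$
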